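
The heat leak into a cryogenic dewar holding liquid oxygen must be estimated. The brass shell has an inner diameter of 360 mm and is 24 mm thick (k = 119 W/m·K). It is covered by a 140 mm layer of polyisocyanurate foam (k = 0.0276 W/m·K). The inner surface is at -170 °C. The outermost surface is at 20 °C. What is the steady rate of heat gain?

Each spherical layer contributes R = (1/r_i − 1/r_o)/(4πk):
R_brass shell = (1/0.18 − 1/0.204)/(4π×119) = 4.371×10^-4 K/W
R_polyisocyanurate foam = (1/0.204 − 1/0.344)/(4π×0.0276) = 5.752 K/W
R_total = 5.752 K/W
Q = ΔT/R_total = 190/5.752

Q ≈ 33 W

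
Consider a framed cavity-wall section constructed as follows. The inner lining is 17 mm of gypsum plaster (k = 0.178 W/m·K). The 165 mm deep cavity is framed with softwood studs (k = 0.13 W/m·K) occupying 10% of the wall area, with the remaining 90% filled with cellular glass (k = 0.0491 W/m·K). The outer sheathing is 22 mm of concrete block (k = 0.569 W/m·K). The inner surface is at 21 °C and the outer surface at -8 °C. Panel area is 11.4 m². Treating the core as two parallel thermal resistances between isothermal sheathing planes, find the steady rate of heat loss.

Q ≈ 109 W

Sheathing layers in series; stud and cavity paths in parallel between them.
R_inner = 0.017/(0.178×11.4) = 0.008378 K/W
R_stud  = 0.165/(0.13×0.1×11.4) = 1.113 K/W
R_cav   = 0.165/(0.0491×0.9×11.4) = 0.3275 K/W
1/R_core = 1/R_stud + 1/R_cav → R_core = 0.2531 K/W
R_outer = 0.022/(0.569×11.4) = 0.003392 K/W
R_total = 0.2648 K/W
Q = ΔT/R_total = 29/0.2648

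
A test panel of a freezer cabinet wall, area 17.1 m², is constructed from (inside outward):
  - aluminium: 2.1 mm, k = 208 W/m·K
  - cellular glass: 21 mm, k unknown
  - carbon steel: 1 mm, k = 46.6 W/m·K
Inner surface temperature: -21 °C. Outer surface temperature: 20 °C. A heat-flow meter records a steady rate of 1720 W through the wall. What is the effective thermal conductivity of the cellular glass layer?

k ≈ 0.0515 W/(m·K)

Thermal resistances in series:
R_aluminium = L/(kA) = 0.0021/(208×17.1) = 5.904×10^-7 K/W
R_carbon steel = L/(kA) = 0.001/(46.6×17.1) = 1.255×10^-6 K/W
Sum of known resistances R_other = 1.845×10^-6 K/W
Total R = ΔT/Q = 41/1720 = 0.02384 K/W
R_cellular glass = R_total − R_other = 0.02384 K/W
k = L/(R·A) = 0.021/(0.02384×17.1)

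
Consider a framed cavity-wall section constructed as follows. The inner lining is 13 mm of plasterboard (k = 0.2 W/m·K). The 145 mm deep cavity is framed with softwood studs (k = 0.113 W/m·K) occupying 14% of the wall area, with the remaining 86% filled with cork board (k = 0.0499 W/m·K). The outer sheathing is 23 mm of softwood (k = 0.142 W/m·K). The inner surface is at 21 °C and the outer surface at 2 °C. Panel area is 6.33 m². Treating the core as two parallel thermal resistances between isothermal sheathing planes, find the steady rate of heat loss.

Q ≈ 44.6 W

Sheathing layers in series; stud and cavity paths in parallel between them.
R_inner = 0.013/(0.2×6.33) = 0.01027 K/W
R_stud  = 0.145/(0.113×0.14×6.33) = 1.448 K/W
R_cav   = 0.145/(0.0499×0.86×6.33) = 0.5338 K/W
1/R_core = 1/R_stud + 1/R_cav → R_core = 0.39 K/W
R_outer = 0.023/(0.142×6.33) = 0.02559 K/W
R_total = 0.4259 K/W
Q = ΔT/R_total = 19/0.4259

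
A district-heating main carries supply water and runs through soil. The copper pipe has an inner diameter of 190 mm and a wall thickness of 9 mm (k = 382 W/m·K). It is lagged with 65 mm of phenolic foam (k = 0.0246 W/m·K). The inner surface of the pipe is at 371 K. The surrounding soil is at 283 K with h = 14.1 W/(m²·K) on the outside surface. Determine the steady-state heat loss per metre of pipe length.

q′ ≈ 27.4 W/m

Radial resistances (cylindrical: R_cond = ln(r_o/r_i)/(2πkL), R_conv = 1/(h·2πrL)):
R_copper pipe wall = ln(104/95)/(2π×382×1) = 3.771×10^-5 K/W
R_phenolic foam = ln(169/104)/(2π×0.0246×1) = 3.141 K/W
R_outer film = 1/(h_o·2πr_oL) = 1/(14.1×2π×0.169×1) = 0.06679 K/W
R_total = 3.208 K/W
Q = ΔT/R_total = 88/3.208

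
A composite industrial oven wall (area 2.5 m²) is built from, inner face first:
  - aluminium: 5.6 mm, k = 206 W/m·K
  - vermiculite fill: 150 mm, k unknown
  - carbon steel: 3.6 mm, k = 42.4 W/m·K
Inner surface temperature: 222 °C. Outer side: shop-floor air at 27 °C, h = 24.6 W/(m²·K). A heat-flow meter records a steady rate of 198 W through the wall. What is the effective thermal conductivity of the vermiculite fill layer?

Series thermal resistances:
R_aluminium = L/(kA) = 0.0056/(206×2.5) = 1.087×10^-5 K/W
R_carbon steel = L/(kA) = 0.0036/(42.4×2.5) = 3.396×10^-5 K/W
R_outer film = 1/(h_o·A) = 1/(24.6×2.5) = 0.01626 K/W
Sum of known resistances R_other = 0.0163 K/W
Total R = ΔT/Q = 195/198 = 0.9848 K/W
R_vermiculite fill = R_total − R_other = 0.9685 K/W
k = L/(R·A) = 0.15/(0.9685×2.5)

k ≈ 0.0619 W/(m·K)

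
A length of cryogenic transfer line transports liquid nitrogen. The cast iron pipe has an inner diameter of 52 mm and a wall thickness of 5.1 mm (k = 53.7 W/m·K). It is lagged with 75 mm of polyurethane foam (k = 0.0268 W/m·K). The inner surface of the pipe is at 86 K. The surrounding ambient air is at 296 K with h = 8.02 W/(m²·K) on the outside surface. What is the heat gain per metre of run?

Per-layer cylindrical resistances, series-summed:
R_cast iron pipe wall = ln(31.1/26)/(2π×53.7×1) = 5.308×10^-4 K/W
R_polyurethane foam = ln(106.1/31.1)/(2π×0.0268×1) = 7.288 K/W
R_outer film = 1/(h_o·2πr_oL) = 1/(8.02×2π×0.1061×1) = 0.187 K/W
R_total = 7.475 K/W
Q = ΔT/R_total = 210/7.475

q′ ≈ 28.1 W/m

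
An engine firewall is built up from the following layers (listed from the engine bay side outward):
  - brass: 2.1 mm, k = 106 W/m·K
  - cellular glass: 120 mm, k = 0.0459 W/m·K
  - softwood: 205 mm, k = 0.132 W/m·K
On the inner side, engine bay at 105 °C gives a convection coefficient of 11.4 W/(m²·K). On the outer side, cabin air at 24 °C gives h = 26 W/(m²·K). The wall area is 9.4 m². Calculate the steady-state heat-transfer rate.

Q ≈ 177 W

Series thermal resistances:
R_inner film = 1/(h_i·A) = 1/(11.4×9.4) = 0.009332 K/W
R_brass = L/(kA) = 0.0021/(106×9.4) = 2.108×10^-6 K/W
R_cellular glass = L/(kA) = 0.12/(0.0459×9.4) = 0.2781 K/W
R_softwood = L/(kA) = 0.205/(0.132×9.4) = 0.1652 K/W
R_outer film = 1/(h_o·A) = 1/(26×9.4) = 0.004092 K/W
R_total = 0.4568 K/W
Q = ΔT / R_total = 81 / 0.4568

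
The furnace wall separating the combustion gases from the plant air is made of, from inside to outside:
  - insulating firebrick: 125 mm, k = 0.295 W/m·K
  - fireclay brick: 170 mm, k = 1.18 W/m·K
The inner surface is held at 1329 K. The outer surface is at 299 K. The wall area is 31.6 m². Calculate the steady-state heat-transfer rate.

Treating each layer as a thermal resistance in series:
R_insulating firebrick = L/(kA) = 0.125/(0.295×31.6) = 0.01341 K/W
R_fireclay brick = L/(kA) = 0.17/(1.18×31.6) = 0.004559 K/W
R_total = 0.01797 K/W
Q = ΔT / R_total = 1030 / 0.01797

Q ≈ 57300 W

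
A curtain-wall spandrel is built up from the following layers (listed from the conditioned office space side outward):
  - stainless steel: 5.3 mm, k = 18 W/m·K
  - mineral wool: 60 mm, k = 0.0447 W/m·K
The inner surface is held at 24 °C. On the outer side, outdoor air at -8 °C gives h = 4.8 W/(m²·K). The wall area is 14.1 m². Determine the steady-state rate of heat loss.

Q ≈ 291 W

Thermal resistances in series:
R_stainless steel = L/(kA) = 0.0053/(18×14.1) = 2.088×10^-5 K/W
R_mineral wool = L/(kA) = 0.06/(0.0447×14.1) = 0.0952 K/W
R_outer film = 1/(h_o·A) = 1/(4.8×14.1) = 0.01478 K/W
R_total = 0.11 K/W
Q = ΔT / R_total = 32 / 0.11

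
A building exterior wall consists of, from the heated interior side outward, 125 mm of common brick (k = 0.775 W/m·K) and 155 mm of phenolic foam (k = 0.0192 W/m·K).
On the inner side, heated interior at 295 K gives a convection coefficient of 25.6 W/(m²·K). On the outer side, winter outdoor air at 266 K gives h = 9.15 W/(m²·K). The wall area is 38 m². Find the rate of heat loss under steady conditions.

Q ≈ 131 W

Model the wall as resistances in series:
R_inner film = 1/(h_i·A) = 1/(25.6×38) = 0.001028 K/W
R_common brick = L/(kA) = 0.125/(0.775×38) = 0.004244 K/W
R_phenolic foam = L/(kA) = 0.155/(0.0192×38) = 0.2124 K/W
R_outer film = 1/(h_o·A) = 1/(9.15×38) = 0.002876 K/W
R_total = 0.2206 K/W
Q = ΔT / R_total = 29 / 0.2206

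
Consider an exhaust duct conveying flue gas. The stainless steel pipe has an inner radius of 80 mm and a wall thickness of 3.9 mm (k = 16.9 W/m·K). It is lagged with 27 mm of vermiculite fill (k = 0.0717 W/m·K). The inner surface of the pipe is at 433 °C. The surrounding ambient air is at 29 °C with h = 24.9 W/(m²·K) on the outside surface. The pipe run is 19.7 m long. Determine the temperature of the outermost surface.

Treating each annulus and film as a series resistance:
R_stainless steel pipe wall = ln(83.9/80)/(2π×16.9×19.7) = 2.275×10^-5 K/W
R_vermiculite fill = ln(110.9/83.9)/(2π×0.0717×19.7) = 0.03144 K/W
R_outer film = 1/(h_o·2πr_oL) = 1/(24.9×2π×0.1109×19.7) = 0.002926 K/W
R_total = 0.03439 K/W
Q = ΔT/R_total = 404/0.03439
Q = 11700 W
T_interface = T_inner − Q·ΣR(inner→interface) = 433 − 11700×0.03146

T ≈ 63.4 °C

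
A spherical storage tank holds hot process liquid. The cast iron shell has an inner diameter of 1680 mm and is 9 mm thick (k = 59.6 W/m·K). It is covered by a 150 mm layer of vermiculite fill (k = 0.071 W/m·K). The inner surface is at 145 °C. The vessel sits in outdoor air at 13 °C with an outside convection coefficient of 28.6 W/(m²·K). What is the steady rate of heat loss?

Q ≈ 657 W

Spherical conduction: R = (1/r_in − 1/r_out)/(4πk) per layer; series-sum.
R_cast iron shell = (1/0.84 − 1/0.849)/(4π×59.6) = 1.685×10^-5 K/W
R_vermiculite fill = (1/0.849 − 1/0.999)/(4π×0.071) = 0.1982 K/W
R_outer film = 1/(h·4πr_o²) = 1/(28.6×4π×0.999²) = 0.002788 K/W
R_total = 0.201 K/W
Q = ΔT/R_total = 132/0.201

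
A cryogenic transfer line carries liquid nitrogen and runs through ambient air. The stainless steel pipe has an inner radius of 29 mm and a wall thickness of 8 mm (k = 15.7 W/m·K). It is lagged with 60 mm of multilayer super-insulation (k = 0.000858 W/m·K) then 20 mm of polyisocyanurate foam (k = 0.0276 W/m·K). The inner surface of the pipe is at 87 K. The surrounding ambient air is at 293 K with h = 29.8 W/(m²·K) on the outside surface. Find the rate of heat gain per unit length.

Treating each annulus and film as a series resistance:
R_stainless steel pipe wall = ln(37/29)/(2π×15.7×1) = 0.00247 K/W
R_multilayer super-insulation = ln(97/37)/(2π×0.000858×1) = 178.8 K/W
R_polyisocyanurate foam = ln(117/97)/(2π×0.0276×1) = 1.081 K/W
R_outer film = 1/(h_o·2πr_oL) = 1/(29.8×2π×0.117×1) = 0.04565 K/W
R_total = 179.9 K/W
Q = ΔT/R_total = 206/179.9

q′ ≈ 1.15 W/m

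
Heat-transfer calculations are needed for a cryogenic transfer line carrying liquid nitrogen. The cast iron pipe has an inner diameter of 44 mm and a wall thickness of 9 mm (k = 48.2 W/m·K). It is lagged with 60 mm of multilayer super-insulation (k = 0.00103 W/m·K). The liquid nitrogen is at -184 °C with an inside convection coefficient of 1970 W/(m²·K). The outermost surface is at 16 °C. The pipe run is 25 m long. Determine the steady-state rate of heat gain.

Treating each annulus and film as a series resistance:
R_inner film = 1/(h_i·2πr₁L) = 1/(1970×2π×0.022×25) = 1.469×10^-4 K/W
R_cast iron pipe wall = ln(31/22)/(2π×48.2×25) = 4.53×10^-5 K/W
R_multilayer super-insulation = ln(91/31)/(2π×0.00103×25) = 6.656 K/W
R_total = 6.656 K/W
Q = ΔT/R_total = 200/6.656

Q ≈ 30 W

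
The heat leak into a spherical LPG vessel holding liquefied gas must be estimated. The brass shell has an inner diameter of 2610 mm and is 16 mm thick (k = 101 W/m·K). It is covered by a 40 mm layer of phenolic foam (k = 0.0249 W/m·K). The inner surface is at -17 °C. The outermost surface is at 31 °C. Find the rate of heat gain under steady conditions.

Radial (spherical) resistances in series:
R_brass shell = (1/1.305 − 1/1.321)/(4π×101) = 7.313×10^-6 K/W
R_phenolic foam = (1/1.321 − 1/1.361)/(4π×0.0249) = 0.0711 K/W
R_total = 0.07111 K/W
Q = ΔT/R_total = 48/0.07111

Q ≈ 675 W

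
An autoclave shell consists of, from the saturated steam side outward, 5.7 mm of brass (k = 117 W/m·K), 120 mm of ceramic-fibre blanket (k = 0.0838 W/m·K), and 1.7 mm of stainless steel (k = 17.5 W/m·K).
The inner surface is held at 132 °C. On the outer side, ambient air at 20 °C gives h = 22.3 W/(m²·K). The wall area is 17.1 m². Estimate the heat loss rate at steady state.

Series thermal resistances:
R_brass = L/(kA) = 0.0057/(117×17.1) = 2.849×10^-6 K/W
R_ceramic-fibre blanket = L/(kA) = 0.12/(0.0838×17.1) = 0.08374 K/W
R_stainless steel = L/(kA) = 0.0017/(17.5×17.1) = 5.681×10^-6 K/W
R_outer film = 1/(h_o·A) = 1/(22.3×17.1) = 0.002622 K/W
R_total = 0.08637 K/W
Q = ΔT / R_total = 112 / 0.08637

Q ≈ 1300 W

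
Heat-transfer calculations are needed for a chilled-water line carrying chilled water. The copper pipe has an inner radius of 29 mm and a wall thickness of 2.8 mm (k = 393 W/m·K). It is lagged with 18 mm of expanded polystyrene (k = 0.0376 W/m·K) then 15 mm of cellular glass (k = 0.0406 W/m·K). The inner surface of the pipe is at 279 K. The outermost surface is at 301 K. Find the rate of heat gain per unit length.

Cylindrical conduction, so R = ln(r₂/r₁)/(2πkL) per layer, in series:
R_copper pipe wall = ln(31.8/29)/(2π×393×1) = 3.733×10^-5 K/W
R_expanded polystyrene = ln(49.8/31.8)/(2π×0.0376×1) = 1.899 K/W
R_cellular glass = ln(64.8/49.8)/(2π×0.0406×1) = 1.032 K/W
R_total = 2.931 K/W
Q = ΔT/R_total = 22/2.931

q′ ≈ 7.51 W/m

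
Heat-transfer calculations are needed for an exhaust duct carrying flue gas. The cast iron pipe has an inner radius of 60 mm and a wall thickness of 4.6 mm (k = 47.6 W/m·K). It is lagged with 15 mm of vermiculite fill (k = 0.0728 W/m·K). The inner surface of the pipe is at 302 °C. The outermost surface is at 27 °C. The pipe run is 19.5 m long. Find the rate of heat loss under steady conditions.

Per-layer cylindrical resistances, series-summed:
R_cast iron pipe wall = ln(64.6/60)/(2π×47.6×19.5) = 1.267×10^-5 K/W
R_vermiculite fill = ln(79.6/64.6)/(2π×0.0728×19.5) = 0.02341 K/W
R_total = 0.02342 K/W
Q = ΔT/R_total = 275/0.02342

Q ≈ 11700 W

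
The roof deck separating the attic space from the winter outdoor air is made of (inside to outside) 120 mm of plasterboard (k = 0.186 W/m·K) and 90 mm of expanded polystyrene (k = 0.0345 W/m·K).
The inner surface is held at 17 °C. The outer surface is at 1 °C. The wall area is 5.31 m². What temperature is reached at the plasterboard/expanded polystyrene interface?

T ≈ 13.8 °C

Treating each layer as a thermal resistance in series:
R_plasterboard = L/(kA) = 0.12/(0.186×5.31) = 0.1215 K/W
R_expanded polystyrene = L/(kA) = 0.09/(0.0345×5.31) = 0.4913 K/W
R_total = 0.6128 K/W;  Q = ΔT/R_total = 16/0.6128 = 26.11 W
T_interface = T_inner − Q·ΣR(inner→interface) = 17 − 26.1×0.1215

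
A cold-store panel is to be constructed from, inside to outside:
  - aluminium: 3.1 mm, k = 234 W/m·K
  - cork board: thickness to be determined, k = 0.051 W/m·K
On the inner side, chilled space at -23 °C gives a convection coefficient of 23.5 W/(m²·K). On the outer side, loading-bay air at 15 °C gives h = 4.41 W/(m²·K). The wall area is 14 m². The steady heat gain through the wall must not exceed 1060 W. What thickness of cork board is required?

L ≈ 11.9 mm

Treating each layer as a thermal resistance in series:
R_inner film = 1/(h_i·A) = 1/(23.5×14) = 0.00304 K/W
R_aluminium = L/(kA) = 0.0031/(234×14) = 9.463×10^-7 K/W
R_outer film = 1/(h_o·A) = 1/(4.41×14) = 0.0162 K/W
Sum of the known resistances R_other = 0.01924 K/W
Required total resistance R_tot = ΔT/Q_allow = 38/1060 = 0.03585 K/W
R_cork board = R_tot − R_other = 0.01661 K/W
L = R·k·A = 0.01661×0.051×14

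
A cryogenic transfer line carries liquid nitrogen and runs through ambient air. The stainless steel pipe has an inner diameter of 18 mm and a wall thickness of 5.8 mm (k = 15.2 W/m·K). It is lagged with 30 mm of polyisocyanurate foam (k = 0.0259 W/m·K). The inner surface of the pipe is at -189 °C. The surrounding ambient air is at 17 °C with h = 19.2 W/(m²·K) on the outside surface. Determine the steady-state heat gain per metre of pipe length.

Treating each annulus and film as a series resistance:
R_stainless steel pipe wall = ln(14.8/9)/(2π×15.2×1) = 0.005208 K/W
R_polyisocyanurate foam = ln(44.8/14.8)/(2π×0.0259×1) = 6.806 K/W
R_outer film = 1/(h_o·2πr_oL) = 1/(19.2×2π×0.0448×1) = 0.185 K/W
R_total = 6.996 K/W
Q = ΔT/R_total = 206/6.996

q′ ≈ 29.4 W/m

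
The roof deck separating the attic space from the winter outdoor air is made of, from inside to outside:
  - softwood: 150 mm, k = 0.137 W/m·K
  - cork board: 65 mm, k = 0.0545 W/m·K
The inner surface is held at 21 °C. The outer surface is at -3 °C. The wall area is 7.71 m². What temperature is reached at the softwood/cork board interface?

Thermal resistances in series:
R_softwood = L/(kA) = 0.15/(0.137×7.71) = 0.142 K/W
R_cork board = L/(kA) = 0.065/(0.0545×7.71) = 0.1547 K/W
R_total = 0.2967 K/W;  Q = ΔT/R_total = 24/0.2967 = 80.89 W
T_interface = T_inner − Q·ΣR(inner→interface) = 21 − 80.9×0.142

T ≈ 9.51 °C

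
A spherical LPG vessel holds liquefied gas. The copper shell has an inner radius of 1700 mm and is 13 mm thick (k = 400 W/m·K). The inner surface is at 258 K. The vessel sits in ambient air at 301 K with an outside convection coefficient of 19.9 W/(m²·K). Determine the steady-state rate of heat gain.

Q ≈ 31500 W

Spherical conduction: R = (1/r_in − 1/r_out)/(4πk) per layer; series-sum.
R_copper shell = (1/1.7 − 1/1.713)/(4π×400) = 8.881×10^-7 K/W
R_outer film = 1/(h·4πr_o²) = 1/(19.9×4π×1.713²) = 0.001363 K/W
R_total = 0.001364 K/W
Q = ΔT/R_total = 43/0.001364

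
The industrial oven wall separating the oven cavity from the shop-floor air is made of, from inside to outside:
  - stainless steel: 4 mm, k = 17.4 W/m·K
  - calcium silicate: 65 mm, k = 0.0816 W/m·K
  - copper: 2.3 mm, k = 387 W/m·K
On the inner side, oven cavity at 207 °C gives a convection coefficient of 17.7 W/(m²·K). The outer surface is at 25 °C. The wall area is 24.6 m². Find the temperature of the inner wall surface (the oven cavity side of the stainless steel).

Treating each layer as a thermal resistance in series:
R_inner film = 1/(h_i·A) = 1/(17.7×24.6) = 0.002297 K/W
R_stainless steel = L/(kA) = 0.004/(17.4×24.6) = 9.345×10^-6 K/W
R_calcium silicate = L/(kA) = 0.065/(0.0816×24.6) = 0.03238 K/W
R_copper = L/(kA) = 0.0023/(387×24.6) = 2.416×10^-7 K/W
R_total = 0.03469 K/W;  Q = ΔT/R_total = 182/0.03469 = 5247 W
T_interface = T_inner − Q·ΣR(inner→interface) = 207 − 5250×0.002297

T ≈ 195 °C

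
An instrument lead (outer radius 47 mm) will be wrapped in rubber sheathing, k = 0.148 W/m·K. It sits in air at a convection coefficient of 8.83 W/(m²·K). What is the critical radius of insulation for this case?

For a cylinder r_cr = k/h = 0.148/8.83
r_cr = 16.8 mm; since the bare radius (47 mm) is above r_cr, any added insulation will reduce heat loss.

r_cr ≈ 16.8 mm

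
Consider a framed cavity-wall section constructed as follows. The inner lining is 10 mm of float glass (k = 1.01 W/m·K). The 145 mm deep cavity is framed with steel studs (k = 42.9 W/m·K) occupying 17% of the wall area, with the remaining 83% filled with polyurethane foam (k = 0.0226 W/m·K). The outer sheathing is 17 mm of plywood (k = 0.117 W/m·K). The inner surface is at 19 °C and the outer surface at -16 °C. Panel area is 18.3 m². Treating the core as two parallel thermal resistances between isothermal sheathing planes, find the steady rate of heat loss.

Sheathing layers in series; stud and cavity paths in parallel between them.
R_inner = 0.01/(1.01×18.3) = 5.41×10^-4 K/W
R_stud  = 0.145/(42.9×0.17×18.3) = 0.001086 K/W
R_cav   = 0.145/(0.0226×0.83×18.3) = 0.4224 K/W
1/R_core = 1/R_stud + 1/R_cav → R_core = 0.001084 K/W
R_outer = 0.017/(0.117×18.3) = 0.00794 K/W
R_total = 0.009565 K/W
Q = ΔT/R_total = 35/0.009565

Q ≈ 3660 W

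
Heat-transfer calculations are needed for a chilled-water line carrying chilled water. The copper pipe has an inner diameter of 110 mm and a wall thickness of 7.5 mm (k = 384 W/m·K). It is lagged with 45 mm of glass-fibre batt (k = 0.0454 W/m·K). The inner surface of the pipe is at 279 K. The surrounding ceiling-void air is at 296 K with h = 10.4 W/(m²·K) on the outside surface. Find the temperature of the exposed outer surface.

T ≈ 295 K

For a radial system each layer contributes R = ln(r_out/r_in)/(2πkL); films add R = 1/(hA).
R_copper pipe wall = ln(62.5/55)/(2π×384×1) = 5.298×10^-5 K/W
R_glass-fibre batt = ln(107.5/62.5)/(2π×0.0454×1) = 1.901 K/W
R_outer film = 1/(h_o·2πr_oL) = 1/(10.4×2π×0.1075×1) = 0.1424 K/W
R_total = 2.044 K/W
Q = ΔT/R_total = 17/2.044
Q = 8.32 W/m
T_interface = T_inner + Q·ΣR(inner→interface) = 279 + 8.32×1.901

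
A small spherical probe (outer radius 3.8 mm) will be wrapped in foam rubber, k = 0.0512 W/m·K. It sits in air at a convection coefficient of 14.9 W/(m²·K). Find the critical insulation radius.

For a sphere r_cr = 2k/h = 2×0.0512/14.9
r_cr = 6.87 mm; since the bare radius (3.8 mm) is below r_cr, adding a thin layer of insulation will *increase* heat loss.

r_cr ≈ 6.87 mm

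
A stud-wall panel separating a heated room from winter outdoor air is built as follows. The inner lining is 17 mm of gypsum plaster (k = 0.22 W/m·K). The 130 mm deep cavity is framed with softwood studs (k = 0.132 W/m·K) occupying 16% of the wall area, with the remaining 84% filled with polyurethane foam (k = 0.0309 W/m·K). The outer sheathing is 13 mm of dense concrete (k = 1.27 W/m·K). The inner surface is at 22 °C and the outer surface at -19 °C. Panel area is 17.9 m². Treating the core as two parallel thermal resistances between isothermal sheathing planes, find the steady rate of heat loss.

Q ≈ 258 W

Sheathing layers in series; stud and cavity paths in parallel between them.
R_inner = 0.017/(0.22×17.9) = 0.004317 K/W
R_stud  = 0.13/(0.132×0.16×17.9) = 0.3439 K/W
R_cav   = 0.13/(0.0309×0.84×17.9) = 0.2798 K/W
1/R_core = 1/R_stud + 1/R_cav → R_core = 0.1543 K/W
R_outer = 0.013/(1.27×17.9) = 5.719×10^-4 K/W
R_total = 0.1592 K/W
Q = ΔT/R_total = 41/0.1592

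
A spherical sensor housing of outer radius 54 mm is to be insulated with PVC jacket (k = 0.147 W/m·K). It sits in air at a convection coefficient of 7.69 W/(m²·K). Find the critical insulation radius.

For a sphere r_cr = 2k/h = 2×0.147/7.69
r_cr = 38.2 mm; since the bare radius (54 mm) is above r_cr, any added insulation will reduce heat loss.

r_cr ≈ 38.2 mm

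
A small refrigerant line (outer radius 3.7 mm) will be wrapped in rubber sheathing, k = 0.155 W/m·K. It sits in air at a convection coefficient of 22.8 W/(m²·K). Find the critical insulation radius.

For a cylinder r_cr = k/h = 0.155/22.8
r_cr = 6.8 mm; since the bare radius (3.7 mm) is below r_cr, adding a thin layer of insulation will *increase* heat loss.

r_cr ≈ 6.8 mm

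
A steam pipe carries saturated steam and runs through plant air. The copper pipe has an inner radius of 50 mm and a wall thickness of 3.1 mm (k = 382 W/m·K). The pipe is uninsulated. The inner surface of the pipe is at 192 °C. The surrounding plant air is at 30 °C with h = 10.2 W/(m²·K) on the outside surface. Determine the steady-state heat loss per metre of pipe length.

q′ ≈ 551 W/m

Radial resistances (cylindrical: R_cond = ln(r_o/r_i)/(2πkL), R_conv = 1/(h·2πrL)):
R_copper pipe wall = ln(53.1/50)/(2π×382×1) = 2.506×10^-5 K/W
R_outer film = 1/(h_o·2πr_oL) = 1/(10.2×2π×0.0531×1) = 0.2938 K/W
R_total = 0.2939 K/W
Q = ΔT/R_total = 162/0.2939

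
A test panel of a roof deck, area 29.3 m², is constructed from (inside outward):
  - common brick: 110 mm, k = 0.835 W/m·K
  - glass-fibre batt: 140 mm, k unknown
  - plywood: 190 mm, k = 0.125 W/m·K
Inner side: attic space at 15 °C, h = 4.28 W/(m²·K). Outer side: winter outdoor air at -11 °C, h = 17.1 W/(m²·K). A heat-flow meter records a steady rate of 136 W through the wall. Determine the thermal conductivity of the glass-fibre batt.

k ≈ 0.0383 W/(m·K)

Treating each layer as a thermal resistance in series:
R_inner film = 1/(h_i·A) = 1/(4.28×29.3) = 0.007974 K/W
R_common brick = L/(kA) = 0.11/(0.835×29.3) = 0.004496 K/W
R_plywood = L/(kA) = 0.19/(0.125×29.3) = 0.05188 K/W
R_outer film = 1/(h_o·A) = 1/(17.1×29.3) = 0.001996 K/W
Sum of known resistances R_other = 0.06634 K/W
Total R = ΔT/Q = 26/136 = 0.1912 K/W
R_glass-fibre batt = R_total − R_other = 0.1248 K/W
k = L/(R·A) = 0.14/(0.1248×29.3)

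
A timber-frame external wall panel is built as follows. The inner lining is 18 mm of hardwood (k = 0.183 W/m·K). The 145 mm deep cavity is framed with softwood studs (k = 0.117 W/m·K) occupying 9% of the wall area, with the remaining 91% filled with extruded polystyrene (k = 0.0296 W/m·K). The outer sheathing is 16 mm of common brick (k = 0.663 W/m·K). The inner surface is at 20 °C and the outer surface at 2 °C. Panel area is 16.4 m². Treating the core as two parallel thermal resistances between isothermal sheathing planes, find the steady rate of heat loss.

Q ≈ 73.9 W

Sheathing layers in series; stud and cavity paths in parallel between them.
R_inner = 0.018/(0.183×16.4) = 0.005998 K/W
R_stud  = 0.145/(0.117×0.09×16.4) = 0.8396 K/W
R_cav   = 0.145/(0.0296×0.91×16.4) = 0.3282 K/W
1/R_core = 1/R_stud + 1/R_cav → R_core = 0.236 K/W
R_outer = 0.016/(0.663×16.4) = 0.001472 K/W
R_total = 0.2435 K/W
Q = ΔT/R_total = 18/0.2435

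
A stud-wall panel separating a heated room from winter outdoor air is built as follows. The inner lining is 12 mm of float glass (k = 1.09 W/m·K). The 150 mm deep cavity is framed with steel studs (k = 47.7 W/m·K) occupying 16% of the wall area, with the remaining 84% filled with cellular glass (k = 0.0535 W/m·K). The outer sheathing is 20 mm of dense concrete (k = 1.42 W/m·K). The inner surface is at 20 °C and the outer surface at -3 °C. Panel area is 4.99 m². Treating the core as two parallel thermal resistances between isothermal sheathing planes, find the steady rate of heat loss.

Sheathing layers in series; stud and cavity paths in parallel between them.
R_inner = 0.012/(1.09×4.99) = 0.002206 K/W
R_stud  = 0.15/(47.7×0.16×4.99) = 0.003939 K/W
R_cav   = 0.15/(0.0535×0.84×4.99) = 0.6689 K/W
1/R_core = 1/R_stud + 1/R_cav → R_core = 0.003916 K/W
R_outer = 0.02/(1.42×4.99) = 0.002823 K/W
R_total = 0.008944 K/W
Q = ΔT/R_total = 23/0.008944

Q ≈ 2570 W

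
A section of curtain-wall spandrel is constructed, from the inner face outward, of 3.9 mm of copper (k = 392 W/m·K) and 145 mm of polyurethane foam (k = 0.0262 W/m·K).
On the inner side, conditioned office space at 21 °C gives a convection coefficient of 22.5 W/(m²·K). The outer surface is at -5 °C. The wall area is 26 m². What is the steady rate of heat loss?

Q ≈ 121 W

Model the wall as resistances in series:
R_inner film = 1/(h_i·A) = 1/(22.5×26) = 0.001709 K/W
R_copper = L/(kA) = 0.0039/(392×26) = 3.827×10^-7 K/W
R_polyurethane foam = L/(kA) = 0.145/(0.0262×26) = 0.2129 K/W
R_total = 0.2146 K/W
Q = ΔT / R_total = 26 / 0.2146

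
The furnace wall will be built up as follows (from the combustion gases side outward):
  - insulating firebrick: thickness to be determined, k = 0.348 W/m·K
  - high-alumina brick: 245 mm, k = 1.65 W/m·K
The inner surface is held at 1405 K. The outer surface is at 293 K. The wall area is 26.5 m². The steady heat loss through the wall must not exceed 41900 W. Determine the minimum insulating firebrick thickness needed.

L ≈ 193 mm

Using the resistance-network approach (series):
R_high-alumina brick = L/(kA) = 0.245/(1.65×26.5) = 0.005603 K/W
Sum of the known resistances R_other = 0.005603 K/W
Required total resistance R_tot = ΔT/Q_allow = 1112/41900 = 0.02654 K/W
R_insulating firebrick = R_tot − R_other = 0.02094 K/W
L = R·k·A = 0.02094×0.348×26.5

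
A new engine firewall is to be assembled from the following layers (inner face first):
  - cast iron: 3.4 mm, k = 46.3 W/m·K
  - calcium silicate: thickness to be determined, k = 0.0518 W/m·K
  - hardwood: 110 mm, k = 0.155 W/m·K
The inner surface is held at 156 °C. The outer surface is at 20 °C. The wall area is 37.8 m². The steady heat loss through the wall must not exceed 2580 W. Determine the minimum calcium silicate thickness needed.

Thermal resistances in series:
R_cast iron = L/(kA) = 0.0034/(46.3×37.8) = 1.943×10^-6 K/W
R_hardwood = L/(kA) = 0.11/(0.155×37.8) = 0.01877 K/W
Sum of the known resistances R_other = 0.01878 K/W
Required total resistance R_tot = ΔT/Q_allow = 136/2580 = 0.05271 K/W
R_calcium silicate = R_tot − R_other = 0.03394 K/W
L = R·k·A = 0.03394×0.0518×37.8

L ≈ 66.4 mm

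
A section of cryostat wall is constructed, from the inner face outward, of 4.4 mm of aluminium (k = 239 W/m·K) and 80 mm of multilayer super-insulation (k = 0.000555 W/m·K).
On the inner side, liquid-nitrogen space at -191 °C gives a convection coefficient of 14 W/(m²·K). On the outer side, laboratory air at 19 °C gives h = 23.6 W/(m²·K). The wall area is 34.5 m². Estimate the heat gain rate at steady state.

Q ≈ 50.2 W

Thermal resistances in series:
R_inner film = 1/(h_i·A) = 1/(14×34.5) = 0.00207 K/W
R_aluminium = L/(kA) = 0.0044/(239×34.5) = 5.336×10^-7 K/W
R_multilayer super-insulation = L/(kA) = 0.08/(0.000555×34.5) = 4.178 K/W
R_outer film = 1/(h_o·A) = 1/(23.6×34.5) = 0.001228 K/W
R_total = 4.181 K/W
Q = ΔT / R_total = 210 / 4.181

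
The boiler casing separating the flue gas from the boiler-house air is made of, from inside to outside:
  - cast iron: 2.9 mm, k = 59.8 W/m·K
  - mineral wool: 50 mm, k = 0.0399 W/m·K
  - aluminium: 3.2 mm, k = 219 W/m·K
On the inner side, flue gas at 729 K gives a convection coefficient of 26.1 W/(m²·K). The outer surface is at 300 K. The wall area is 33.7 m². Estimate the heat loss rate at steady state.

Q ≈ 11200 W

Using the resistance-network approach (series):
R_inner film = 1/(h_i·A) = 1/(26.1×33.7) = 0.001137 K/W
R_cast iron = L/(kA) = 0.0029/(59.8×33.7) = 1.439×10^-6 K/W
R_mineral wool = L/(kA) = 0.05/(0.0399×33.7) = 0.03718 K/W
R_aluminium = L/(kA) = 0.0032/(219×33.7) = 4.336×10^-7 K/W
R_total = 0.03832 K/W
Q = ΔT / R_total = 429 / 0.03832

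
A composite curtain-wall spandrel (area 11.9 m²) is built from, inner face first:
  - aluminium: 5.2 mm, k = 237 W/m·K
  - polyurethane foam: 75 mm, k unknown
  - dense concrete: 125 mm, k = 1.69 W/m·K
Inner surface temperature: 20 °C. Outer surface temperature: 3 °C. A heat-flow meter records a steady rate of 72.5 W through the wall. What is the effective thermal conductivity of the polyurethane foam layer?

k ≈ 0.0276 W/(m·K)

Using the resistance-network approach (series):
R_aluminium = L/(kA) = 0.0052/(237×11.9) = 1.844×10^-6 K/W
R_dense concrete = L/(kA) = 0.125/(1.69×11.9) = 0.006216 K/W
Sum of known resistances R_other = 0.006217 K/W
Total R = ΔT/Q = 17/72.5 = 0.2345 K/W
R_polyurethane foam = R_total − R_other = 0.2283 K/W
k = L/(R·A) = 0.075/(0.2283×11.9)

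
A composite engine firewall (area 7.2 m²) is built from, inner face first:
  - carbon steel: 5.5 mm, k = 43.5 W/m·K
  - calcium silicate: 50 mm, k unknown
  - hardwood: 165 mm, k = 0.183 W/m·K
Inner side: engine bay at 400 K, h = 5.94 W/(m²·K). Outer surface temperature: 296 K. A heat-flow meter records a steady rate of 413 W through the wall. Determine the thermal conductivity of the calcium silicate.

k ≈ 0.0673 W/(m·K)

Using the resistance-network approach (series):
R_inner film = 1/(h_i·A) = 1/(5.94×7.2) = 0.02338 K/W
R_carbon steel = L/(kA) = 0.0055/(43.5×7.2) = 1.756×10^-5 K/W
R_hardwood = L/(kA) = 0.165/(0.183×7.2) = 0.1252 K/W
Sum of known resistances R_other = 0.1486 K/W
Total R = ΔT/Q = 104/413 = 0.2518 K/W
R_calcium silicate = R_total − R_other = 0.1032 K/W
k = L/(R·A) = 0.05/(0.1032×7.2)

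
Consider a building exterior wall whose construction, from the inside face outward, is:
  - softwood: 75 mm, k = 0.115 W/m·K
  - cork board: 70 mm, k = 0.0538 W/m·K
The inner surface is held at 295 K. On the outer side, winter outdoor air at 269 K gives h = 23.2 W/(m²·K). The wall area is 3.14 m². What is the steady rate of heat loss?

Q ≈ 40.9 W

Using the resistance-network approach (series):
R_softwood = L/(kA) = 0.075/(0.115×3.14) = 0.2077 K/W
R_cork board = L/(kA) = 0.07/(0.0538×3.14) = 0.4144 K/W
R_outer film = 1/(h_o·A) = 1/(23.2×3.14) = 0.01373 K/W
R_total = 0.6358 K/W
Q = ΔT / R_total = 26 / 0.6358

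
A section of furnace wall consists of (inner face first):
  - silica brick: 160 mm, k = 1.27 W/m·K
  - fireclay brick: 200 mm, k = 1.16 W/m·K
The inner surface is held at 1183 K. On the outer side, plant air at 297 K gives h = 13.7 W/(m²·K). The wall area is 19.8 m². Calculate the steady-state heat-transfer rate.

Q ≈ 47200 W

Series thermal resistances:
R_silica brick = L/(kA) = 0.16/(1.27×19.8) = 0.006363 K/W
R_fireclay brick = L/(kA) = 0.2/(1.16×19.8) = 0.008708 K/W
R_outer film = 1/(h_o·A) = 1/(13.7×19.8) = 0.003687 K/W
R_total = 0.01876 K/W
Q = ΔT / R_total = 886 / 0.01876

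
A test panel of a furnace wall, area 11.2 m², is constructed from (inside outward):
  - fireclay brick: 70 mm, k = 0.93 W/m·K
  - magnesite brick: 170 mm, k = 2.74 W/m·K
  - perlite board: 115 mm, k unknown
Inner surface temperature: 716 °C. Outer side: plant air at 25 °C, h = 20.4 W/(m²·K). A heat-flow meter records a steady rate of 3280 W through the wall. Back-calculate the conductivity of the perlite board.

Treating each layer as a thermal resistance in series:
R_fireclay brick = L/(kA) = 0.07/(0.93×11.2) = 0.00672 K/W
R_magnesite brick = L/(kA) = 0.17/(2.74×11.2) = 0.00554 K/W
R_outer film = 1/(h_o·A) = 1/(20.4×11.2) = 0.004377 K/W
Sum of known resistances R_other = 0.01664 K/W
Total R = ΔT/Q = 691/3280 = 0.2107 K/W
R_perlite board = R_total − R_other = 0.194 K/W
k = L/(R·A) = 0.115/(0.194×11.2)

k ≈ 0.0529 W/(m·K)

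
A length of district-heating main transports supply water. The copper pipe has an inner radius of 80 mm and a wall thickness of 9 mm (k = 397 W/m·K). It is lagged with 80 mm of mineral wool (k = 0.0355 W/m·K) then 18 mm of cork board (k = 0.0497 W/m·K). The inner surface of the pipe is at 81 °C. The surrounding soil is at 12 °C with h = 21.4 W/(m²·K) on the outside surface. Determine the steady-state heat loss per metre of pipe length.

q′ ≈ 21.3 W/m

Cylindrical conduction, so R = ln(r₂/r₁)/(2πkL) per layer, in series:
R_copper pipe wall = ln(89/80)/(2π×397×1) = 4.274×10^-5 K/W
R_mineral wool = ln(169/89)/(2π×0.0355×1) = 2.875 K/W
R_cork board = ln(187/169)/(2π×0.0497×1) = 0.3241 K/W
R_outer film = 1/(h_o·2πr_oL) = 1/(21.4×2π×0.187×1) = 0.03977 K/W
R_total = 3.239 K/W
Q = ΔT/R_total = 69/3.239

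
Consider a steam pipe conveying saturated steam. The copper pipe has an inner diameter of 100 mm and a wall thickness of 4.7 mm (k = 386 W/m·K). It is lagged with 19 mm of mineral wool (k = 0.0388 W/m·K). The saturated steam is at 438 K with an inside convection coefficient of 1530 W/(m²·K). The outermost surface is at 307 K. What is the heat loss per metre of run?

Per-layer cylindrical resistances, series-summed:
R_inner film = 1/(h_i·2πr₁L) = 1/(1530×2π×0.05×1) = 0.00208 K/W
R_copper pipe wall = ln(54.7/50)/(2π×386×1) = 3.704×10^-5 K/W
R_mineral wool = ln(73.7/54.7)/(2π×0.0388×1) = 1.223 K/W
R_total = 1.225 K/W
Q = ΔT/R_total = 131/1.225

q′ ≈ 107 W/m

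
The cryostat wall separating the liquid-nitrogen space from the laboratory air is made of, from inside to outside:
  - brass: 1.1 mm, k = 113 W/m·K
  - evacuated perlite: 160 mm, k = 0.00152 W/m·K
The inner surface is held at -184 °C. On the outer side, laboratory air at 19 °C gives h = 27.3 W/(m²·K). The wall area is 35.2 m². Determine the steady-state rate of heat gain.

Using the resistance-network approach (series):
R_brass = L/(kA) = 0.0011/(113×35.2) = 2.765×10^-7 K/W
R_evacuated perlite = L/(kA) = 0.16/(0.00152×35.2) = 2.99 K/W
R_outer film = 1/(h_o·A) = 1/(27.3×35.2) = 0.001041 K/W
R_total = 2.991 K/W
Q = ΔT / R_total = 203 / 2.991

Q ≈ 67.9 W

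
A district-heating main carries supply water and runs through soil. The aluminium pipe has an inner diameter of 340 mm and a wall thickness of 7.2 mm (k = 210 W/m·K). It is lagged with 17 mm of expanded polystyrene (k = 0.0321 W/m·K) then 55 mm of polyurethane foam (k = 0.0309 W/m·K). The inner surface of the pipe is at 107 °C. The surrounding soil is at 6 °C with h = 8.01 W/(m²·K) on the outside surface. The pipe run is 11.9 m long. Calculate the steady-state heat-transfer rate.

Per-layer cylindrical resistances, series-summed:
R_aluminium pipe wall = ln(177.2/170)/(2π×210×11.9) = 2.642×10^-6 K/W
R_expanded polystyrene = ln(194.2/177.2)/(2π×0.0321×11.9) = 0.03817 K/W
R_polyurethane foam = ln(249.2/194.2)/(2π×0.0309×11.9) = 0.1079 K/W
R_outer film = 1/(h_o·2πr_oL) = 1/(8.01×2π×0.2492×11.9) = 0.0067 K/W
R_total = 0.1528 K/W
Q = ΔT/R_total = 101/0.1528

Q ≈ 661 W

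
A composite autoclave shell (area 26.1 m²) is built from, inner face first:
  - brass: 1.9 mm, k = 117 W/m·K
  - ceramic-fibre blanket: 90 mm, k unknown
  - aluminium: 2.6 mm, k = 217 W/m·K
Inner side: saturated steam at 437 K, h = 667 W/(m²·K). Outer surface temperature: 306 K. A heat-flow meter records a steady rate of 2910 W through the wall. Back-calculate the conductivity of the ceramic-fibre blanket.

Series thermal resistances:
R_inner film = 1/(h_i·A) = 1/(667×26.1) = 5.744×10^-5 K/W
R_brass = L/(kA) = 0.0019/(117×26.1) = 6.222×10^-7 K/W
R_aluminium = L/(kA) = 0.0026/(217×26.1) = 4.591×10^-7 K/W
Sum of known resistances R_other = 5.852×10^-5 K/W
Total R = ΔT/Q = 131/2910 = 0.04502 K/W
R_ceramic-fibre blanket = R_total − R_other = 0.04496 K/W
k = L/(R·A) = 0.09/(0.04496×26.1)

k ≈ 0.0767 W/(m·K)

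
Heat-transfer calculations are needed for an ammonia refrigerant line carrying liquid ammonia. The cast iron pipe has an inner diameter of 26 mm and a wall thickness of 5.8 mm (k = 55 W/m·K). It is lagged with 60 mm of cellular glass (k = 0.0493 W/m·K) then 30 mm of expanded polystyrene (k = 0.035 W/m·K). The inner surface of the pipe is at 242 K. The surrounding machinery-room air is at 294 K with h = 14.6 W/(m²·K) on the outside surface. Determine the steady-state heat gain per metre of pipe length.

Treating each annulus and film as a series resistance:
R_cast iron pipe wall = ln(18.8/13)/(2π×55×1) = 0.001068 K/W
R_cellular glass = ln(78.8/18.8)/(2π×0.0493×1) = 4.626 K/W
R_expanded polystyrene = ln(108.8/78.8)/(2π×0.035×1) = 1.467 K/W
R_outer film = 1/(h_o·2πr_oL) = 1/(14.6×2π×0.1088×1) = 0.1002 K/W
R_total = 6.195 K/W
Q = ΔT/R_total = 52/6.195

q′ ≈ 8.39 W/m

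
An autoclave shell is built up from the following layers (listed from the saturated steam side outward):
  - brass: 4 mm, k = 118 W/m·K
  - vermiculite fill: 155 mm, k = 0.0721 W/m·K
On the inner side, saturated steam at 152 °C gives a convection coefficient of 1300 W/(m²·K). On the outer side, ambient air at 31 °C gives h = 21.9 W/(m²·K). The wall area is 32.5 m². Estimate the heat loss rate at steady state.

Q ≈ 1790 W

Using the resistance-network approach (series):
R_inner film = 1/(h_i·A) = 1/(1300×32.5) = 2.367×10^-5 K/W
R_brass = L/(kA) = 0.004/(118×32.5) = 1.043×10^-6 K/W
R_vermiculite fill = L/(kA) = 0.155/(0.0721×32.5) = 0.06615 K/W
R_outer film = 1/(h_o·A) = 1/(21.9×32.5) = 0.001405 K/W
R_total = 0.06758 K/W
Q = ΔT / R_total = 121 / 0.06758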